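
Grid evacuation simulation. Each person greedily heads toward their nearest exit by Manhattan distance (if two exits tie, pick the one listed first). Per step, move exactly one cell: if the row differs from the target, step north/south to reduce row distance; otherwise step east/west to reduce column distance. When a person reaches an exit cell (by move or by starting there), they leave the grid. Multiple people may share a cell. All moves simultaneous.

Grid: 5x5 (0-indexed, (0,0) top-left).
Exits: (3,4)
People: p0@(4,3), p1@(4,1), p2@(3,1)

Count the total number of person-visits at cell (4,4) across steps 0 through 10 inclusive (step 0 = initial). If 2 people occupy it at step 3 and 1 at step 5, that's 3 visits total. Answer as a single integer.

Answer: 0

Derivation:
Step 0: p0@(4,3) p1@(4,1) p2@(3,1) -> at (4,4): 0 [-], cum=0
Step 1: p0@(3,3) p1@(3,1) p2@(3,2) -> at (4,4): 0 [-], cum=0
Step 2: p0@ESC p1@(3,2) p2@(3,3) -> at (4,4): 0 [-], cum=0
Step 3: p0@ESC p1@(3,3) p2@ESC -> at (4,4): 0 [-], cum=0
Step 4: p0@ESC p1@ESC p2@ESC -> at (4,4): 0 [-], cum=0
Total visits = 0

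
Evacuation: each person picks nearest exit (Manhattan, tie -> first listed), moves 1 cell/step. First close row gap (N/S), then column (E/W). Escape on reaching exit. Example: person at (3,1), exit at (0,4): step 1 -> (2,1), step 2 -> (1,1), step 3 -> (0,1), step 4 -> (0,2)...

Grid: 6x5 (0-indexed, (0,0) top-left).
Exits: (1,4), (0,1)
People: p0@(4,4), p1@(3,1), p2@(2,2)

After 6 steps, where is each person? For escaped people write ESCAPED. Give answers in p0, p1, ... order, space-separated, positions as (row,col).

Step 1: p0:(4,4)->(3,4) | p1:(3,1)->(2,1) | p2:(2,2)->(1,2)
Step 2: p0:(3,4)->(2,4) | p1:(2,1)->(1,1) | p2:(1,2)->(1,3)
Step 3: p0:(2,4)->(1,4)->EXIT | p1:(1,1)->(0,1)->EXIT | p2:(1,3)->(1,4)->EXIT

ESCAPED ESCAPED ESCAPED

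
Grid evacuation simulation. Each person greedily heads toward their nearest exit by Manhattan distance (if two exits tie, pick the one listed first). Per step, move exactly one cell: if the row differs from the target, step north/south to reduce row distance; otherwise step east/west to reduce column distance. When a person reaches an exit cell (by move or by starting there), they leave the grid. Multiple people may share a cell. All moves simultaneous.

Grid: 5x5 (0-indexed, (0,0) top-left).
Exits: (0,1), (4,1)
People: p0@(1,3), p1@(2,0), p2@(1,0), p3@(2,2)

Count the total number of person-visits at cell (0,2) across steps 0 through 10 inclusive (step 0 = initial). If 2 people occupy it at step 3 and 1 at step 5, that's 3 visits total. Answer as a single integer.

Answer: 2

Derivation:
Step 0: p0@(1,3) p1@(2,0) p2@(1,0) p3@(2,2) -> at (0,2): 0 [-], cum=0
Step 1: p0@(0,3) p1@(1,0) p2@(0,0) p3@(1,2) -> at (0,2): 0 [-], cum=0
Step 2: p0@(0,2) p1@(0,0) p2@ESC p3@(0,2) -> at (0,2): 2 [p0,p3], cum=2
Step 3: p0@ESC p1@ESC p2@ESC p3@ESC -> at (0,2): 0 [-], cum=2
Total visits = 2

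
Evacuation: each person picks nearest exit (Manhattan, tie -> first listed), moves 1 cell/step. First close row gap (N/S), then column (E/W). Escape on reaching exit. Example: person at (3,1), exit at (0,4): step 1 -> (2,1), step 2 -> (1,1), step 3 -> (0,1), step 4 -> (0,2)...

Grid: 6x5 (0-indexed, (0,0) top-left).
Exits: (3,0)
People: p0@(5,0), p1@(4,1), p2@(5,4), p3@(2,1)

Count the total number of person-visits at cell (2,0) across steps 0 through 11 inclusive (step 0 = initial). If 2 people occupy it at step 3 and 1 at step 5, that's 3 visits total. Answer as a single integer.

Step 0: p0@(5,0) p1@(4,1) p2@(5,4) p3@(2,1) -> at (2,0): 0 [-], cum=0
Step 1: p0@(4,0) p1@(3,1) p2@(4,4) p3@(3,1) -> at (2,0): 0 [-], cum=0
Step 2: p0@ESC p1@ESC p2@(3,4) p3@ESC -> at (2,0): 0 [-], cum=0
Step 3: p0@ESC p1@ESC p2@(3,3) p3@ESC -> at (2,0): 0 [-], cum=0
Step 4: p0@ESC p1@ESC p2@(3,2) p3@ESC -> at (2,0): 0 [-], cum=0
Step 5: p0@ESC p1@ESC p2@(3,1) p3@ESC -> at (2,0): 0 [-], cum=0
Step 6: p0@ESC p1@ESC p2@ESC p3@ESC -> at (2,0): 0 [-], cum=0
Total visits = 0

Answer: 0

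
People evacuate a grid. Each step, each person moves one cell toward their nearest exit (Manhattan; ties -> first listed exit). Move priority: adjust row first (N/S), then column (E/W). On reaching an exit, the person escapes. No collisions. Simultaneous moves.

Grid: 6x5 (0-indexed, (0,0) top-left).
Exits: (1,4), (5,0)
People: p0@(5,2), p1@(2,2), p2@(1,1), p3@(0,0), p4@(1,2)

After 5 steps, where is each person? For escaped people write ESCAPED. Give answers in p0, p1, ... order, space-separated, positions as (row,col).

Step 1: p0:(5,2)->(5,1) | p1:(2,2)->(1,2) | p2:(1,1)->(1,2) | p3:(0,0)->(1,0) | p4:(1,2)->(1,3)
Step 2: p0:(5,1)->(5,0)->EXIT | p1:(1,2)->(1,3) | p2:(1,2)->(1,3) | p3:(1,0)->(1,1) | p4:(1,3)->(1,4)->EXIT
Step 3: p0:escaped | p1:(1,3)->(1,4)->EXIT | p2:(1,3)->(1,4)->EXIT | p3:(1,1)->(1,2) | p4:escaped
Step 4: p0:escaped | p1:escaped | p2:escaped | p3:(1,2)->(1,3) | p4:escaped
Step 5: p0:escaped | p1:escaped | p2:escaped | p3:(1,3)->(1,4)->EXIT | p4:escaped

ESCAPED ESCAPED ESCAPED ESCAPED ESCAPED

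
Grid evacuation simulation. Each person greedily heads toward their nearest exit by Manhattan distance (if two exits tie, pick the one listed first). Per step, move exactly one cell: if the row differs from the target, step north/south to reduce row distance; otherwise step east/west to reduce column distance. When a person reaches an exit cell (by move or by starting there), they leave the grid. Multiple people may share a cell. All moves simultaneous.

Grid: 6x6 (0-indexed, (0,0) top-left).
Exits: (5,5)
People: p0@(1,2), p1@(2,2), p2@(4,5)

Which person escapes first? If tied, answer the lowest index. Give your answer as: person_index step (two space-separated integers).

Step 1: p0:(1,2)->(2,2) | p1:(2,2)->(3,2) | p2:(4,5)->(5,5)->EXIT
Step 2: p0:(2,2)->(3,2) | p1:(3,2)->(4,2) | p2:escaped
Step 3: p0:(3,2)->(4,2) | p1:(4,2)->(5,2) | p2:escaped
Step 4: p0:(4,2)->(5,2) | p1:(5,2)->(5,3) | p2:escaped
Step 5: p0:(5,2)->(5,3) | p1:(5,3)->(5,4) | p2:escaped
Step 6: p0:(5,3)->(5,4) | p1:(5,4)->(5,5)->EXIT | p2:escaped
Step 7: p0:(5,4)->(5,5)->EXIT | p1:escaped | p2:escaped
Exit steps: [7, 6, 1]
First to escape: p2 at step 1

Answer: 2 1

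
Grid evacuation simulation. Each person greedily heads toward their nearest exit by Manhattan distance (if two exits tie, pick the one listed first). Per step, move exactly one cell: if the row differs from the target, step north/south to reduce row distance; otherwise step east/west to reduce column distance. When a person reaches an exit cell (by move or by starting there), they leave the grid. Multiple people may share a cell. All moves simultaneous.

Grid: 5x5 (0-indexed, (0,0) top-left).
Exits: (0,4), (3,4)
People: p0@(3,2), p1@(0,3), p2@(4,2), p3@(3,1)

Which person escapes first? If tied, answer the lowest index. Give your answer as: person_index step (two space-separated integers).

Step 1: p0:(3,2)->(3,3) | p1:(0,3)->(0,4)->EXIT | p2:(4,2)->(3,2) | p3:(3,1)->(3,2)
Step 2: p0:(3,3)->(3,4)->EXIT | p1:escaped | p2:(3,2)->(3,3) | p3:(3,2)->(3,3)
Step 3: p0:escaped | p1:escaped | p2:(3,3)->(3,4)->EXIT | p3:(3,3)->(3,4)->EXIT
Exit steps: [2, 1, 3, 3]
First to escape: p1 at step 1

Answer: 1 1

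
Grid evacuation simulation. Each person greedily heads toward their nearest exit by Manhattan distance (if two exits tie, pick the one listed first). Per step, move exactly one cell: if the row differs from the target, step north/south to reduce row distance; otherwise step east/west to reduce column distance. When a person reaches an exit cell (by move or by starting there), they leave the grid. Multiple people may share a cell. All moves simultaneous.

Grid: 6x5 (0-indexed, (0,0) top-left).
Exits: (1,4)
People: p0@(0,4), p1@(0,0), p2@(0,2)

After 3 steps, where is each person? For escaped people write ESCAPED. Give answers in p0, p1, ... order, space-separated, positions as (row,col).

Step 1: p0:(0,4)->(1,4)->EXIT | p1:(0,0)->(1,0) | p2:(0,2)->(1,2)
Step 2: p0:escaped | p1:(1,0)->(1,1) | p2:(1,2)->(1,3)
Step 3: p0:escaped | p1:(1,1)->(1,2) | p2:(1,3)->(1,4)->EXIT

ESCAPED (1,2) ESCAPED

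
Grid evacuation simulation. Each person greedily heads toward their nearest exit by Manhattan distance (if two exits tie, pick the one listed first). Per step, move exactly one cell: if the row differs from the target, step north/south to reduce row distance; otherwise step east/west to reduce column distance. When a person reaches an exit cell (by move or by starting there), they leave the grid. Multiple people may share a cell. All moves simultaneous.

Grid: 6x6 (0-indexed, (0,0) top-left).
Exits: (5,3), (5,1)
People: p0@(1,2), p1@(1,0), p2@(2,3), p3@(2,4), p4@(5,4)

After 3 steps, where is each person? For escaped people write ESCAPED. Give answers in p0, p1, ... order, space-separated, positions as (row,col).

Step 1: p0:(1,2)->(2,2) | p1:(1,0)->(2,0) | p2:(2,3)->(3,3) | p3:(2,4)->(3,4) | p4:(5,4)->(5,3)->EXIT
Step 2: p0:(2,2)->(3,2) | p1:(2,0)->(3,0) | p2:(3,3)->(4,3) | p3:(3,4)->(4,4) | p4:escaped
Step 3: p0:(3,2)->(4,2) | p1:(3,0)->(4,0) | p2:(4,3)->(5,3)->EXIT | p3:(4,4)->(5,4) | p4:escaped

(4,2) (4,0) ESCAPED (5,4) ESCAPED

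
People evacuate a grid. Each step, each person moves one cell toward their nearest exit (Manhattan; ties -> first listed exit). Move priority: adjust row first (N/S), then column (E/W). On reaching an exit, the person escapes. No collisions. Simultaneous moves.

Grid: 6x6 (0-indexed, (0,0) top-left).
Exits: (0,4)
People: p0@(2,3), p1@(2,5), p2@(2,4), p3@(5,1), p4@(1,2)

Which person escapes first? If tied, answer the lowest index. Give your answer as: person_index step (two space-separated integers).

Step 1: p0:(2,3)->(1,3) | p1:(2,5)->(1,5) | p2:(2,4)->(1,4) | p3:(5,1)->(4,1) | p4:(1,2)->(0,2)
Step 2: p0:(1,3)->(0,3) | p1:(1,5)->(0,5) | p2:(1,4)->(0,4)->EXIT | p3:(4,1)->(3,1) | p4:(0,2)->(0,3)
Step 3: p0:(0,3)->(0,4)->EXIT | p1:(0,5)->(0,4)->EXIT | p2:escaped | p3:(3,1)->(2,1) | p4:(0,3)->(0,4)->EXIT
Step 4: p0:escaped | p1:escaped | p2:escaped | p3:(2,1)->(1,1) | p4:escaped
Step 5: p0:escaped | p1:escaped | p2:escaped | p3:(1,1)->(0,1) | p4:escaped
Step 6: p0:escaped | p1:escaped | p2:escaped | p3:(0,1)->(0,2) | p4:escaped
Step 7: p0:escaped | p1:escaped | p2:escaped | p3:(0,2)->(0,3) | p4:escaped
Step 8: p0:escaped | p1:escaped | p2:escaped | p3:(0,3)->(0,4)->EXIT | p4:escaped
Exit steps: [3, 3, 2, 8, 3]
First to escape: p2 at step 2

Answer: 2 2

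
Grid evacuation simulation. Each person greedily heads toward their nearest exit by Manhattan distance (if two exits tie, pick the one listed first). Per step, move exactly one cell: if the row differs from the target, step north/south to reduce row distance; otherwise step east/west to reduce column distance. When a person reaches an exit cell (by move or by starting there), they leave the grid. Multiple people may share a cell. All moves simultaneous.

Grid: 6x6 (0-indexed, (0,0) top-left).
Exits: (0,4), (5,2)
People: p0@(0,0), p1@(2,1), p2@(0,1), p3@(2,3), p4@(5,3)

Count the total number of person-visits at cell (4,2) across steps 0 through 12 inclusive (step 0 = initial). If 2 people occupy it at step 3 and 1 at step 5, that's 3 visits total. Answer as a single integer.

Step 0: p0@(0,0) p1@(2,1) p2@(0,1) p3@(2,3) p4@(5,3) -> at (4,2): 0 [-], cum=0
Step 1: p0@(0,1) p1@(3,1) p2@(0,2) p3@(1,3) p4@ESC -> at (4,2): 0 [-], cum=0
Step 2: p0@(0,2) p1@(4,1) p2@(0,3) p3@(0,3) p4@ESC -> at (4,2): 0 [-], cum=0
Step 3: p0@(0,3) p1@(5,1) p2@ESC p3@ESC p4@ESC -> at (4,2): 0 [-], cum=0
Step 4: p0@ESC p1@ESC p2@ESC p3@ESC p4@ESC -> at (4,2): 0 [-], cum=0
Total visits = 0

Answer: 0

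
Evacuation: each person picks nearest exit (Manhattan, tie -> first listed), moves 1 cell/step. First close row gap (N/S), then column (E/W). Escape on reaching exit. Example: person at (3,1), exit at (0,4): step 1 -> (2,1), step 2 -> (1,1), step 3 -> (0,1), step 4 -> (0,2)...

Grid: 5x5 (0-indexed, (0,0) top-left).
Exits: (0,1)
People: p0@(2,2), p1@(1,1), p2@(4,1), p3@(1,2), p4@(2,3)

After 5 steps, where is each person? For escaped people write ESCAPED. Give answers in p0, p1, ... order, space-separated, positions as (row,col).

Step 1: p0:(2,2)->(1,2) | p1:(1,1)->(0,1)->EXIT | p2:(4,1)->(3,1) | p3:(1,2)->(0,2) | p4:(2,3)->(1,3)
Step 2: p0:(1,2)->(0,2) | p1:escaped | p2:(3,1)->(2,1) | p3:(0,2)->(0,1)->EXIT | p4:(1,3)->(0,3)
Step 3: p0:(0,2)->(0,1)->EXIT | p1:escaped | p2:(2,1)->(1,1) | p3:escaped | p4:(0,3)->(0,2)
Step 4: p0:escaped | p1:escaped | p2:(1,1)->(0,1)->EXIT | p3:escaped | p4:(0,2)->(0,1)->EXIT

ESCAPED ESCAPED ESCAPED ESCAPED ESCAPED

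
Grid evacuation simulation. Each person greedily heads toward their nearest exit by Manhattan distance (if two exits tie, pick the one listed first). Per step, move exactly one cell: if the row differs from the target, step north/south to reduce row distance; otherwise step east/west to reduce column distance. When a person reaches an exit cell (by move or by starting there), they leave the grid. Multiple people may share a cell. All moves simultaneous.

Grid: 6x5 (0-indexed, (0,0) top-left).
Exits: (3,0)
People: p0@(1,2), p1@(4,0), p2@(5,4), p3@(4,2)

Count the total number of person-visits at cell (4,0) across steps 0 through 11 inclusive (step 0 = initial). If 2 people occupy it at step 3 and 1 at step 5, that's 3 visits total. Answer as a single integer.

Answer: 1

Derivation:
Step 0: p0@(1,2) p1@(4,0) p2@(5,4) p3@(4,2) -> at (4,0): 1 [p1], cum=1
Step 1: p0@(2,2) p1@ESC p2@(4,4) p3@(3,2) -> at (4,0): 0 [-], cum=1
Step 2: p0@(3,2) p1@ESC p2@(3,4) p3@(3,1) -> at (4,0): 0 [-], cum=1
Step 3: p0@(3,1) p1@ESC p2@(3,3) p3@ESC -> at (4,0): 0 [-], cum=1
Step 4: p0@ESC p1@ESC p2@(3,2) p3@ESC -> at (4,0): 0 [-], cum=1
Step 5: p0@ESC p1@ESC p2@(3,1) p3@ESC -> at (4,0): 0 [-], cum=1
Step 6: p0@ESC p1@ESC p2@ESC p3@ESC -> at (4,0): 0 [-], cum=1
Total visits = 1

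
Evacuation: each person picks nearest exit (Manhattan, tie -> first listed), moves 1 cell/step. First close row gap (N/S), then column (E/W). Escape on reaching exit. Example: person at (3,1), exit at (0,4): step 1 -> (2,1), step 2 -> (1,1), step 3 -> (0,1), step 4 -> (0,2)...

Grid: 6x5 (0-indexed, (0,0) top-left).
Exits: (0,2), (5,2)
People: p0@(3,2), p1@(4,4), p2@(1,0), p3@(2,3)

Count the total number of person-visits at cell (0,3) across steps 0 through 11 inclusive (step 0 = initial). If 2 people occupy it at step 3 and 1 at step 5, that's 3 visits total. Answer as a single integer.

Step 0: p0@(3,2) p1@(4,4) p2@(1,0) p3@(2,3) -> at (0,3): 0 [-], cum=0
Step 1: p0@(4,2) p1@(5,4) p2@(0,0) p3@(1,3) -> at (0,3): 0 [-], cum=0
Step 2: p0@ESC p1@(5,3) p2@(0,1) p3@(0,3) -> at (0,3): 1 [p3], cum=1
Step 3: p0@ESC p1@ESC p2@ESC p3@ESC -> at (0,3): 0 [-], cum=1
Total visits = 1

Answer: 1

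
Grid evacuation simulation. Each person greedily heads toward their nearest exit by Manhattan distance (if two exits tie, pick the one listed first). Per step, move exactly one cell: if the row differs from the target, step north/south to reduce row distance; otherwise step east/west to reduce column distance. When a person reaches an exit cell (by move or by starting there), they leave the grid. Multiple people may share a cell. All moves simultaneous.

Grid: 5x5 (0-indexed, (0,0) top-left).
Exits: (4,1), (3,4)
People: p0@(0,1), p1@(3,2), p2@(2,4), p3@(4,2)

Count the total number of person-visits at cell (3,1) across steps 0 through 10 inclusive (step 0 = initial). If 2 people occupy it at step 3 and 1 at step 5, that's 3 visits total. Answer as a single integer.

Step 0: p0@(0,1) p1@(3,2) p2@(2,4) p3@(4,2) -> at (3,1): 0 [-], cum=0
Step 1: p0@(1,1) p1@(4,2) p2@ESC p3@ESC -> at (3,1): 0 [-], cum=0
Step 2: p0@(2,1) p1@ESC p2@ESC p3@ESC -> at (3,1): 0 [-], cum=0
Step 3: p0@(3,1) p1@ESC p2@ESC p3@ESC -> at (3,1): 1 [p0], cum=1
Step 4: p0@ESC p1@ESC p2@ESC p3@ESC -> at (3,1): 0 [-], cum=1
Total visits = 1

Answer: 1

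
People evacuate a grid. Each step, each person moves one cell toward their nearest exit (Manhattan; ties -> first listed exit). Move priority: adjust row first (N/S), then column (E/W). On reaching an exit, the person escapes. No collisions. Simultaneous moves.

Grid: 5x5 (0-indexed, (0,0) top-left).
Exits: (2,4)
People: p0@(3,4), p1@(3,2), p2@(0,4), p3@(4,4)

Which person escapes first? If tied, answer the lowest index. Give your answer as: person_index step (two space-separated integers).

Step 1: p0:(3,4)->(2,4)->EXIT | p1:(3,2)->(2,2) | p2:(0,4)->(1,4) | p3:(4,4)->(3,4)
Step 2: p0:escaped | p1:(2,2)->(2,3) | p2:(1,4)->(2,4)->EXIT | p3:(3,4)->(2,4)->EXIT
Step 3: p0:escaped | p1:(2,3)->(2,4)->EXIT | p2:escaped | p3:escaped
Exit steps: [1, 3, 2, 2]
First to escape: p0 at step 1

Answer: 0 1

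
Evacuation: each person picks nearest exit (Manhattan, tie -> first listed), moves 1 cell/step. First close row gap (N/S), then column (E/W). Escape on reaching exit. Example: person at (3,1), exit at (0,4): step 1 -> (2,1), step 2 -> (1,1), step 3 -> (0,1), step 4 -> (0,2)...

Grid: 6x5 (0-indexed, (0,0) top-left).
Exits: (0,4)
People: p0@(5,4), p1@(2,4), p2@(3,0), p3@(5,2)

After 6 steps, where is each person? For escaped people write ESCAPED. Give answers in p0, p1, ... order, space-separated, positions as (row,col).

Step 1: p0:(5,4)->(4,4) | p1:(2,4)->(1,4) | p2:(3,0)->(2,0) | p3:(5,2)->(4,2)
Step 2: p0:(4,4)->(3,4) | p1:(1,4)->(0,4)->EXIT | p2:(2,0)->(1,0) | p3:(4,2)->(3,2)
Step 3: p0:(3,4)->(2,4) | p1:escaped | p2:(1,0)->(0,0) | p3:(3,2)->(2,2)
Step 4: p0:(2,4)->(1,4) | p1:escaped | p2:(0,0)->(0,1) | p3:(2,2)->(1,2)
Step 5: p0:(1,4)->(0,4)->EXIT | p1:escaped | p2:(0,1)->(0,2) | p3:(1,2)->(0,2)
Step 6: p0:escaped | p1:escaped | p2:(0,2)->(0,3) | p3:(0,2)->(0,3)

ESCAPED ESCAPED (0,3) (0,3)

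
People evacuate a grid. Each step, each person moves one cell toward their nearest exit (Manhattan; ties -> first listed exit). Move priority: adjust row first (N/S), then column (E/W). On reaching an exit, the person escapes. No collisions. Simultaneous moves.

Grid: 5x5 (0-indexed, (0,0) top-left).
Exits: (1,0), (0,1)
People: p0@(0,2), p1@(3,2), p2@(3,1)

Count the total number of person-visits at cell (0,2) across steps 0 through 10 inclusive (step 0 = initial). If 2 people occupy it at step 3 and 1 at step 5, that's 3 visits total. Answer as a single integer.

Answer: 1

Derivation:
Step 0: p0@(0,2) p1@(3,2) p2@(3,1) -> at (0,2): 1 [p0], cum=1
Step 1: p0@ESC p1@(2,2) p2@(2,1) -> at (0,2): 0 [-], cum=1
Step 2: p0@ESC p1@(1,2) p2@(1,1) -> at (0,2): 0 [-], cum=1
Step 3: p0@ESC p1@(1,1) p2@ESC -> at (0,2): 0 [-], cum=1
Step 4: p0@ESC p1@ESC p2@ESC -> at (0,2): 0 [-], cum=1
Total visits = 1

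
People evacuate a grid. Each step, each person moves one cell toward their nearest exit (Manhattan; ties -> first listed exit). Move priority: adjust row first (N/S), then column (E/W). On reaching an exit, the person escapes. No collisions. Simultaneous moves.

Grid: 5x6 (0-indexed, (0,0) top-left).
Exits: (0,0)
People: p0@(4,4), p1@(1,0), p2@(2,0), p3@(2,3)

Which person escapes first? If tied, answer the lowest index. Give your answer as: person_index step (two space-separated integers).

Answer: 1 1

Derivation:
Step 1: p0:(4,4)->(3,4) | p1:(1,0)->(0,0)->EXIT | p2:(2,0)->(1,0) | p3:(2,3)->(1,3)
Step 2: p0:(3,4)->(2,4) | p1:escaped | p2:(1,0)->(0,0)->EXIT | p3:(1,3)->(0,3)
Step 3: p0:(2,4)->(1,4) | p1:escaped | p2:escaped | p3:(0,3)->(0,2)
Step 4: p0:(1,4)->(0,4) | p1:escaped | p2:escaped | p3:(0,2)->(0,1)
Step 5: p0:(0,4)->(0,3) | p1:escaped | p2:escaped | p3:(0,1)->(0,0)->EXIT
Step 6: p0:(0,3)->(0,2) | p1:escaped | p2:escaped | p3:escaped
Step 7: p0:(0,2)->(0,1) | p1:escaped | p2:escaped | p3:escaped
Step 8: p0:(0,1)->(0,0)->EXIT | p1:escaped | p2:escaped | p3:escaped
Exit steps: [8, 1, 2, 5]
First to escape: p1 at step 1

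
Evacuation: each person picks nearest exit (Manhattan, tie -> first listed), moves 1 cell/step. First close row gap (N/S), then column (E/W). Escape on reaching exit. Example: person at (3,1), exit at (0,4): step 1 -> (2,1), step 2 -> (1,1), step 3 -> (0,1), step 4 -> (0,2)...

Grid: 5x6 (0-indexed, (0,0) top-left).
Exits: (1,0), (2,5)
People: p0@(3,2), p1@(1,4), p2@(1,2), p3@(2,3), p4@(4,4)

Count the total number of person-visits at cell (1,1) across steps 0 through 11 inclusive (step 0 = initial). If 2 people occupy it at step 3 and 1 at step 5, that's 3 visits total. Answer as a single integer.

Answer: 2

Derivation:
Step 0: p0@(3,2) p1@(1,4) p2@(1,2) p3@(2,3) p4@(4,4) -> at (1,1): 0 [-], cum=0
Step 1: p0@(2,2) p1@(2,4) p2@(1,1) p3@(2,4) p4@(3,4) -> at (1,1): 1 [p2], cum=1
Step 2: p0@(1,2) p1@ESC p2@ESC p3@ESC p4@(2,4) -> at (1,1): 0 [-], cum=1
Step 3: p0@(1,1) p1@ESC p2@ESC p3@ESC p4@ESC -> at (1,1): 1 [p0], cum=2
Step 4: p0@ESC p1@ESC p2@ESC p3@ESC p4@ESC -> at (1,1): 0 [-], cum=2
Total visits = 2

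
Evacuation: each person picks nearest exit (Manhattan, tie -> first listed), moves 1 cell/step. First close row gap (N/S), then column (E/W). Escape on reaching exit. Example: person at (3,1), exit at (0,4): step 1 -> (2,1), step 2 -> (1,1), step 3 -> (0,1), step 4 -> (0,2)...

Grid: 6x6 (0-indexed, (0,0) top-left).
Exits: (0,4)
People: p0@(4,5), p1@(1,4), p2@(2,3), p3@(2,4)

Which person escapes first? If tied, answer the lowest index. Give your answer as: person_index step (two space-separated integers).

Step 1: p0:(4,5)->(3,5) | p1:(1,4)->(0,4)->EXIT | p2:(2,3)->(1,3) | p3:(2,4)->(1,4)
Step 2: p0:(3,5)->(2,5) | p1:escaped | p2:(1,3)->(0,3) | p3:(1,4)->(0,4)->EXIT
Step 3: p0:(2,5)->(1,5) | p1:escaped | p2:(0,3)->(0,4)->EXIT | p3:escaped
Step 4: p0:(1,5)->(0,5) | p1:escaped | p2:escaped | p3:escaped
Step 5: p0:(0,5)->(0,4)->EXIT | p1:escaped | p2:escaped | p3:escaped
Exit steps: [5, 1, 3, 2]
First to escape: p1 at step 1

Answer: 1 1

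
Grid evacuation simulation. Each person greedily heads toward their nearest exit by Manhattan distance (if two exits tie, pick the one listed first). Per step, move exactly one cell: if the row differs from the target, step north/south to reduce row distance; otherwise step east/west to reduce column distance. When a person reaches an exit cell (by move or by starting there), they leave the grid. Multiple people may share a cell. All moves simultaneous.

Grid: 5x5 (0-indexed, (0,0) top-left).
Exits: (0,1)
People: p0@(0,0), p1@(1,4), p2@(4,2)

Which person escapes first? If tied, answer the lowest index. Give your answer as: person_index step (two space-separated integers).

Step 1: p0:(0,0)->(0,1)->EXIT | p1:(1,4)->(0,4) | p2:(4,2)->(3,2)
Step 2: p0:escaped | p1:(0,4)->(0,3) | p2:(3,2)->(2,2)
Step 3: p0:escaped | p1:(0,3)->(0,2) | p2:(2,2)->(1,2)
Step 4: p0:escaped | p1:(0,2)->(0,1)->EXIT | p2:(1,2)->(0,2)
Step 5: p0:escaped | p1:escaped | p2:(0,2)->(0,1)->EXIT
Exit steps: [1, 4, 5]
First to escape: p0 at step 1

Answer: 0 1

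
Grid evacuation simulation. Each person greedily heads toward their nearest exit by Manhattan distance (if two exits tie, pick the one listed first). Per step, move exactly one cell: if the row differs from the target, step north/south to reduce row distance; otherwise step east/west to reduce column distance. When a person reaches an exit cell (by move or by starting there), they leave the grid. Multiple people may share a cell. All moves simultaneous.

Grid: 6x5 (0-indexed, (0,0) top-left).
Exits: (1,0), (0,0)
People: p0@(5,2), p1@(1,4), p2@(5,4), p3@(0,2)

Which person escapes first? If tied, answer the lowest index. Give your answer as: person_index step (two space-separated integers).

Step 1: p0:(5,2)->(4,2) | p1:(1,4)->(1,3) | p2:(5,4)->(4,4) | p3:(0,2)->(0,1)
Step 2: p0:(4,2)->(3,2) | p1:(1,3)->(1,2) | p2:(4,4)->(3,4) | p3:(0,1)->(0,0)->EXIT
Step 3: p0:(3,2)->(2,2) | p1:(1,2)->(1,1) | p2:(3,4)->(2,4) | p3:escaped
Step 4: p0:(2,2)->(1,2) | p1:(1,1)->(1,0)->EXIT | p2:(2,4)->(1,4) | p3:escaped
Step 5: p0:(1,2)->(1,1) | p1:escaped | p2:(1,4)->(1,3) | p3:escaped
Step 6: p0:(1,1)->(1,0)->EXIT | p1:escaped | p2:(1,3)->(1,2) | p3:escaped
Step 7: p0:escaped | p1:escaped | p2:(1,2)->(1,1) | p3:escaped
Step 8: p0:escaped | p1:escaped | p2:(1,1)->(1,0)->EXIT | p3:escaped
Exit steps: [6, 4, 8, 2]
First to escape: p3 at step 2

Answer: 3 2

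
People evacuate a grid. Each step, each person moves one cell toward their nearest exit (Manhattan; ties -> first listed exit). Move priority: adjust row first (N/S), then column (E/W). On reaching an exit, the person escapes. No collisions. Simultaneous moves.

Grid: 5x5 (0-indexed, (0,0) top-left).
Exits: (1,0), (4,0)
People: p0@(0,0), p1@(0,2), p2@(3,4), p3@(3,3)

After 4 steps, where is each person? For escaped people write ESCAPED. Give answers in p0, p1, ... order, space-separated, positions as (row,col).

Step 1: p0:(0,0)->(1,0)->EXIT | p1:(0,2)->(1,2) | p2:(3,4)->(4,4) | p3:(3,3)->(4,3)
Step 2: p0:escaped | p1:(1,2)->(1,1) | p2:(4,4)->(4,3) | p3:(4,3)->(4,2)
Step 3: p0:escaped | p1:(1,1)->(1,0)->EXIT | p2:(4,3)->(4,2) | p3:(4,2)->(4,1)
Step 4: p0:escaped | p1:escaped | p2:(4,2)->(4,1) | p3:(4,1)->(4,0)->EXIT

ESCAPED ESCAPED (4,1) ESCAPED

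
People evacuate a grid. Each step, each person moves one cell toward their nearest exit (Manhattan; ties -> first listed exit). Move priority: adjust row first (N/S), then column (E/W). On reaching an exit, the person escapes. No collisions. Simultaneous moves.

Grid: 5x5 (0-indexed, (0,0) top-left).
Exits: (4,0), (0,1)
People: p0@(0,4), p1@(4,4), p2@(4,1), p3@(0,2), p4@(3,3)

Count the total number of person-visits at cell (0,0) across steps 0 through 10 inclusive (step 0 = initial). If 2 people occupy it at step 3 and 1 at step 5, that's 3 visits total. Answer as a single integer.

Answer: 0

Derivation:
Step 0: p0@(0,4) p1@(4,4) p2@(4,1) p3@(0,2) p4@(3,3) -> at (0,0): 0 [-], cum=0
Step 1: p0@(0,3) p1@(4,3) p2@ESC p3@ESC p4@(4,3) -> at (0,0): 0 [-], cum=0
Step 2: p0@(0,2) p1@(4,2) p2@ESC p3@ESC p4@(4,2) -> at (0,0): 0 [-], cum=0
Step 3: p0@ESC p1@(4,1) p2@ESC p3@ESC p4@(4,1) -> at (0,0): 0 [-], cum=0
Step 4: p0@ESC p1@ESC p2@ESC p3@ESC p4@ESC -> at (0,0): 0 [-], cum=0
Total visits = 0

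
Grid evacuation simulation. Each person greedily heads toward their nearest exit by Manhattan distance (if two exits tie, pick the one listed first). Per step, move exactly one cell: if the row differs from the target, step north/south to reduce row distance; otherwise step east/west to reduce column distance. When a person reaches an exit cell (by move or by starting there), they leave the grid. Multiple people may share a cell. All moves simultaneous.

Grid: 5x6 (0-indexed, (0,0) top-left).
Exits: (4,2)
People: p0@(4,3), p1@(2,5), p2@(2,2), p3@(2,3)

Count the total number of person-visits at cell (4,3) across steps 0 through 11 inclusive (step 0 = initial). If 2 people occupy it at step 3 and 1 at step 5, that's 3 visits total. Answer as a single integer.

Step 0: p0@(4,3) p1@(2,5) p2@(2,2) p3@(2,3) -> at (4,3): 1 [p0], cum=1
Step 1: p0@ESC p1@(3,5) p2@(3,2) p3@(3,3) -> at (4,3): 0 [-], cum=1
Step 2: p0@ESC p1@(4,5) p2@ESC p3@(4,3) -> at (4,3): 1 [p3], cum=2
Step 3: p0@ESC p1@(4,4) p2@ESC p3@ESC -> at (4,3): 0 [-], cum=2
Step 4: p0@ESC p1@(4,3) p2@ESC p3@ESC -> at (4,3): 1 [p1], cum=3
Step 5: p0@ESC p1@ESC p2@ESC p3@ESC -> at (4,3): 0 [-], cum=3
Total visits = 3

Answer: 3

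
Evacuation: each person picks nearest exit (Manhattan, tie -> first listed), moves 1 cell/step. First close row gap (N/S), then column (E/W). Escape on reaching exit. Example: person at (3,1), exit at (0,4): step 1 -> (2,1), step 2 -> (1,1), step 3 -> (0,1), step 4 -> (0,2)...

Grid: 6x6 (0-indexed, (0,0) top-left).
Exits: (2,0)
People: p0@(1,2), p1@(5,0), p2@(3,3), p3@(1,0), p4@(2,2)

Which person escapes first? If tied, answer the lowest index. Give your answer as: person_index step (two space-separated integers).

Answer: 3 1

Derivation:
Step 1: p0:(1,2)->(2,2) | p1:(5,0)->(4,0) | p2:(3,3)->(2,3) | p3:(1,0)->(2,0)->EXIT | p4:(2,2)->(2,1)
Step 2: p0:(2,2)->(2,1) | p1:(4,0)->(3,0) | p2:(2,3)->(2,2) | p3:escaped | p4:(2,1)->(2,0)->EXIT
Step 3: p0:(2,1)->(2,0)->EXIT | p1:(3,0)->(2,0)->EXIT | p2:(2,2)->(2,1) | p3:escaped | p4:escaped
Step 4: p0:escaped | p1:escaped | p2:(2,1)->(2,0)->EXIT | p3:escaped | p4:escaped
Exit steps: [3, 3, 4, 1, 2]
First to escape: p3 at step 1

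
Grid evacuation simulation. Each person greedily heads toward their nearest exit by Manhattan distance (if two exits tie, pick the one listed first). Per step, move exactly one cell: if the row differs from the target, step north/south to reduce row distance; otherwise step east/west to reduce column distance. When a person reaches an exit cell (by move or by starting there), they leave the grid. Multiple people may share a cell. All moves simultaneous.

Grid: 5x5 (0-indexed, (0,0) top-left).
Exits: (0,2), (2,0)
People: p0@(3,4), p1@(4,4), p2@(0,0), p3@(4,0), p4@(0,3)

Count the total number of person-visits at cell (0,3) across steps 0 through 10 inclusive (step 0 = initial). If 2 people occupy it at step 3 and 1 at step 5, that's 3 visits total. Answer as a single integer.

Step 0: p0@(3,4) p1@(4,4) p2@(0,0) p3@(4,0) p4@(0,3) -> at (0,3): 1 [p4], cum=1
Step 1: p0@(2,4) p1@(3,4) p2@(0,1) p3@(3,0) p4@ESC -> at (0,3): 0 [-], cum=1
Step 2: p0@(1,4) p1@(2,4) p2@ESC p3@ESC p4@ESC -> at (0,3): 0 [-], cum=1
Step 3: p0@(0,4) p1@(1,4) p2@ESC p3@ESC p4@ESC -> at (0,3): 0 [-], cum=1
Step 4: p0@(0,3) p1@(0,4) p2@ESC p3@ESC p4@ESC -> at (0,3): 1 [p0], cum=2
Step 5: p0@ESC p1@(0,3) p2@ESC p3@ESC p4@ESC -> at (0,3): 1 [p1], cum=3
Step 6: p0@ESC p1@ESC p2@ESC p3@ESC p4@ESC -> at (0,3): 0 [-], cum=3
Total visits = 3

Answer: 3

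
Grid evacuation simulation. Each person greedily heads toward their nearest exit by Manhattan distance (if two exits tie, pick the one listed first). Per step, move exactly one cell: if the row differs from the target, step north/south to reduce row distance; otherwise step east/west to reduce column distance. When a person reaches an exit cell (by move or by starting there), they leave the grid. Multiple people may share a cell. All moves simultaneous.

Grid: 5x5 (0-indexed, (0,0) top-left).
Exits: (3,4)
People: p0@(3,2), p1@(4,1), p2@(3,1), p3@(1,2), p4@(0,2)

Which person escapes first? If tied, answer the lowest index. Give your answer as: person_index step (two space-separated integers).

Step 1: p0:(3,2)->(3,3) | p1:(4,1)->(3,1) | p2:(3,1)->(3,2) | p3:(1,2)->(2,2) | p4:(0,2)->(1,2)
Step 2: p0:(3,3)->(3,4)->EXIT | p1:(3,1)->(3,2) | p2:(3,2)->(3,3) | p3:(2,2)->(3,2) | p4:(1,2)->(2,2)
Step 3: p0:escaped | p1:(3,2)->(3,3) | p2:(3,3)->(3,4)->EXIT | p3:(3,2)->(3,3) | p4:(2,2)->(3,2)
Step 4: p0:escaped | p1:(3,3)->(3,4)->EXIT | p2:escaped | p3:(3,3)->(3,4)->EXIT | p4:(3,2)->(3,3)
Step 5: p0:escaped | p1:escaped | p2:escaped | p3:escaped | p4:(3,3)->(3,4)->EXIT
Exit steps: [2, 4, 3, 4, 5]
First to escape: p0 at step 2

Answer: 0 2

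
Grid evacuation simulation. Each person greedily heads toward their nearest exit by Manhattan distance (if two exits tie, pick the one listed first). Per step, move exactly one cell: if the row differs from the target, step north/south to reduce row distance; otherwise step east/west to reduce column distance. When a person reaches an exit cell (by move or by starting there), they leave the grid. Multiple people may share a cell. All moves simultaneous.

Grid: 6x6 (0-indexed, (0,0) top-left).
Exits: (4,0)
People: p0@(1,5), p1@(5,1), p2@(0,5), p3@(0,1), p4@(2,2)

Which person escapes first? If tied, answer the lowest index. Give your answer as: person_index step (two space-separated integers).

Step 1: p0:(1,5)->(2,5) | p1:(5,1)->(4,1) | p2:(0,5)->(1,5) | p3:(0,1)->(1,1) | p4:(2,2)->(3,2)
Step 2: p0:(2,5)->(3,5) | p1:(4,1)->(4,0)->EXIT | p2:(1,5)->(2,5) | p3:(1,1)->(2,1) | p4:(3,2)->(4,2)
Step 3: p0:(3,5)->(4,5) | p1:escaped | p2:(2,5)->(3,5) | p3:(2,1)->(3,1) | p4:(4,2)->(4,1)
Step 4: p0:(4,5)->(4,4) | p1:escaped | p2:(3,5)->(4,5) | p3:(3,1)->(4,1) | p4:(4,1)->(4,0)->EXIT
Step 5: p0:(4,4)->(4,3) | p1:escaped | p2:(4,5)->(4,4) | p3:(4,1)->(4,0)->EXIT | p4:escaped
Step 6: p0:(4,3)->(4,2) | p1:escaped | p2:(4,4)->(4,3) | p3:escaped | p4:escaped
Step 7: p0:(4,2)->(4,1) | p1:escaped | p2:(4,3)->(4,2) | p3:escaped | p4:escaped
Step 8: p0:(4,1)->(4,0)->EXIT | p1:escaped | p2:(4,2)->(4,1) | p3:escaped | p4:escaped
Step 9: p0:escaped | p1:escaped | p2:(4,1)->(4,0)->EXIT | p3:escaped | p4:escaped
Exit steps: [8, 2, 9, 5, 4]
First to escape: p1 at step 2

Answer: 1 2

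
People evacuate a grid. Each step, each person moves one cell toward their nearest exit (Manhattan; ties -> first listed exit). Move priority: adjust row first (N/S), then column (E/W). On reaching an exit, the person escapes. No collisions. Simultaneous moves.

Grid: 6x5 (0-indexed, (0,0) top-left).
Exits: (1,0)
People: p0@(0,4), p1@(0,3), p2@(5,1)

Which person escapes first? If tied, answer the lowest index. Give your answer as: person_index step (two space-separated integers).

Answer: 1 4

Derivation:
Step 1: p0:(0,4)->(1,4) | p1:(0,3)->(1,3) | p2:(5,1)->(4,1)
Step 2: p0:(1,4)->(1,3) | p1:(1,3)->(1,2) | p2:(4,1)->(3,1)
Step 3: p0:(1,3)->(1,2) | p1:(1,2)->(1,1) | p2:(3,1)->(2,1)
Step 4: p0:(1,2)->(1,1) | p1:(1,1)->(1,0)->EXIT | p2:(2,1)->(1,1)
Step 5: p0:(1,1)->(1,0)->EXIT | p1:escaped | p2:(1,1)->(1,0)->EXIT
Exit steps: [5, 4, 5]
First to escape: p1 at step 4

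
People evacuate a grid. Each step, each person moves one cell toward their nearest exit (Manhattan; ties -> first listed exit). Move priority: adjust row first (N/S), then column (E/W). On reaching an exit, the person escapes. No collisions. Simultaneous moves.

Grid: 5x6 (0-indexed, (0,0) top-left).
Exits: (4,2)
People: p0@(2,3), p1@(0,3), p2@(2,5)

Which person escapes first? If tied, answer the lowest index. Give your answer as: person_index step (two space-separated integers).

Answer: 0 3

Derivation:
Step 1: p0:(2,3)->(3,3) | p1:(0,3)->(1,3) | p2:(2,5)->(3,5)
Step 2: p0:(3,3)->(4,3) | p1:(1,3)->(2,3) | p2:(3,5)->(4,5)
Step 3: p0:(4,3)->(4,2)->EXIT | p1:(2,3)->(3,3) | p2:(4,5)->(4,4)
Step 4: p0:escaped | p1:(3,3)->(4,3) | p2:(4,4)->(4,3)
Step 5: p0:escaped | p1:(4,3)->(4,2)->EXIT | p2:(4,3)->(4,2)->EXIT
Exit steps: [3, 5, 5]
First to escape: p0 at step 3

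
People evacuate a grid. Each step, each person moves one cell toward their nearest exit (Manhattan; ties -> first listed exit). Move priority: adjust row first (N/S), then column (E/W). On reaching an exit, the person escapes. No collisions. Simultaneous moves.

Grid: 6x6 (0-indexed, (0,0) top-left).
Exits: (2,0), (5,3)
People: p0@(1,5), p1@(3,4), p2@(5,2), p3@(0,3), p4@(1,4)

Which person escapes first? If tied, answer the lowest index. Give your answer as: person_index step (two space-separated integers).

Step 1: p0:(1,5)->(2,5) | p1:(3,4)->(4,4) | p2:(5,2)->(5,3)->EXIT | p3:(0,3)->(1,3) | p4:(1,4)->(2,4)
Step 2: p0:(2,5)->(2,4) | p1:(4,4)->(5,4) | p2:escaped | p3:(1,3)->(2,3) | p4:(2,4)->(2,3)
Step 3: p0:(2,4)->(2,3) | p1:(5,4)->(5,3)->EXIT | p2:escaped | p3:(2,3)->(2,2) | p4:(2,3)->(2,2)
Step 4: p0:(2,3)->(2,2) | p1:escaped | p2:escaped | p3:(2,2)->(2,1) | p4:(2,2)->(2,1)
Step 5: p0:(2,2)->(2,1) | p1:escaped | p2:escaped | p3:(2,1)->(2,0)->EXIT | p4:(2,1)->(2,0)->EXIT
Step 6: p0:(2,1)->(2,0)->EXIT | p1:escaped | p2:escaped | p3:escaped | p4:escaped
Exit steps: [6, 3, 1, 5, 5]
First to escape: p2 at step 1

Answer: 2 1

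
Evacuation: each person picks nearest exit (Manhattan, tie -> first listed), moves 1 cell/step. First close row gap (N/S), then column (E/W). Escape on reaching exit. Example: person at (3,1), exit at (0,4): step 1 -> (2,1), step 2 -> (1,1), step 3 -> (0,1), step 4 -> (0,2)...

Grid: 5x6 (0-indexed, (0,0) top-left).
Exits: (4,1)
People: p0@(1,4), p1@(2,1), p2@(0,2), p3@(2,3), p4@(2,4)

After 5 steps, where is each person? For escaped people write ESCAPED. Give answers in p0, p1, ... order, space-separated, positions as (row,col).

Step 1: p0:(1,4)->(2,4) | p1:(2,1)->(3,1) | p2:(0,2)->(1,2) | p3:(2,3)->(3,3) | p4:(2,4)->(3,4)
Step 2: p0:(2,4)->(3,4) | p1:(3,1)->(4,1)->EXIT | p2:(1,2)->(2,2) | p3:(3,3)->(4,3) | p4:(3,4)->(4,4)
Step 3: p0:(3,4)->(4,4) | p1:escaped | p2:(2,2)->(3,2) | p3:(4,3)->(4,2) | p4:(4,4)->(4,3)
Step 4: p0:(4,4)->(4,3) | p1:escaped | p2:(3,2)->(4,2) | p3:(4,2)->(4,1)->EXIT | p4:(4,3)->(4,2)
Step 5: p0:(4,3)->(4,2) | p1:escaped | p2:(4,2)->(4,1)->EXIT | p3:escaped | p4:(4,2)->(4,1)->EXIT

(4,2) ESCAPED ESCAPED ESCAPED ESCAPED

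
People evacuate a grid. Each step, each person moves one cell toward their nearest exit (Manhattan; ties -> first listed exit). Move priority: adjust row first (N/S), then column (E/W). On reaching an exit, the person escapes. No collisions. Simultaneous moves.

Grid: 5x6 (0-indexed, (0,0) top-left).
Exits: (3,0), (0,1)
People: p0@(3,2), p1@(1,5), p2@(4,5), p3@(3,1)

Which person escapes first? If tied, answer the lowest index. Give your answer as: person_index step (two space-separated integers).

Step 1: p0:(3,2)->(3,1) | p1:(1,5)->(0,5) | p2:(4,5)->(3,5) | p3:(3,1)->(3,0)->EXIT
Step 2: p0:(3,1)->(3,0)->EXIT | p1:(0,5)->(0,4) | p2:(3,5)->(3,4) | p3:escaped
Step 3: p0:escaped | p1:(0,4)->(0,3) | p2:(3,4)->(3,3) | p3:escaped
Step 4: p0:escaped | p1:(0,3)->(0,2) | p2:(3,3)->(3,2) | p3:escaped
Step 5: p0:escaped | p1:(0,2)->(0,1)->EXIT | p2:(3,2)->(3,1) | p3:escaped
Step 6: p0:escaped | p1:escaped | p2:(3,1)->(3,0)->EXIT | p3:escaped
Exit steps: [2, 5, 6, 1]
First to escape: p3 at step 1

Answer: 3 1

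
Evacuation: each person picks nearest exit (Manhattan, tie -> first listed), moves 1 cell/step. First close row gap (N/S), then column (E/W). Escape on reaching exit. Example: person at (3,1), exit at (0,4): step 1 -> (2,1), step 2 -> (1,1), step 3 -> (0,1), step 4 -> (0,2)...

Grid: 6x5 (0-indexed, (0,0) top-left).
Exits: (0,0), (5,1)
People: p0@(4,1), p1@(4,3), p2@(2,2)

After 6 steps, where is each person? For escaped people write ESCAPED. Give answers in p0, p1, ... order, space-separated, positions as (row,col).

Step 1: p0:(4,1)->(5,1)->EXIT | p1:(4,3)->(5,3) | p2:(2,2)->(1,2)
Step 2: p0:escaped | p1:(5,3)->(5,2) | p2:(1,2)->(0,2)
Step 3: p0:escaped | p1:(5,2)->(5,1)->EXIT | p2:(0,2)->(0,1)
Step 4: p0:escaped | p1:escaped | p2:(0,1)->(0,0)->EXIT

ESCAPED ESCAPED ESCAPED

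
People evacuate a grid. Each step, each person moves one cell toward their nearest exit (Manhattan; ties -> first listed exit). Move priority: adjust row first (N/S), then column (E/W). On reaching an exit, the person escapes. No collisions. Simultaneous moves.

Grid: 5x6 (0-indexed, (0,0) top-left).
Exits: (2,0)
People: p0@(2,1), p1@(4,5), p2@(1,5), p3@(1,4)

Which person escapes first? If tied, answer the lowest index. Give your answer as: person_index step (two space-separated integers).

Answer: 0 1

Derivation:
Step 1: p0:(2,1)->(2,0)->EXIT | p1:(4,5)->(3,5) | p2:(1,5)->(2,5) | p3:(1,4)->(2,4)
Step 2: p0:escaped | p1:(3,5)->(2,5) | p2:(2,5)->(2,4) | p3:(2,4)->(2,3)
Step 3: p0:escaped | p1:(2,5)->(2,4) | p2:(2,4)->(2,3) | p3:(2,3)->(2,2)
Step 4: p0:escaped | p1:(2,4)->(2,3) | p2:(2,3)->(2,2) | p3:(2,2)->(2,1)
Step 5: p0:escaped | p1:(2,3)->(2,2) | p2:(2,2)->(2,1) | p3:(2,1)->(2,0)->EXIT
Step 6: p0:escaped | p1:(2,2)->(2,1) | p2:(2,1)->(2,0)->EXIT | p3:escaped
Step 7: p0:escaped | p1:(2,1)->(2,0)->EXIT | p2:escaped | p3:escaped
Exit steps: [1, 7, 6, 5]
First to escape: p0 at step 1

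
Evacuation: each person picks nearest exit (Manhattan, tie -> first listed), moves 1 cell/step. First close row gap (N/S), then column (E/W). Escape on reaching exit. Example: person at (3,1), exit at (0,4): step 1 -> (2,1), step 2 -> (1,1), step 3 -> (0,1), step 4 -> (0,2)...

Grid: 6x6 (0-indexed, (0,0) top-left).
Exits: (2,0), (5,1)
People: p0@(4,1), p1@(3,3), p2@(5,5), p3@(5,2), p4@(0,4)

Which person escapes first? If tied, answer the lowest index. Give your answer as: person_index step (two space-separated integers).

Answer: 0 1

Derivation:
Step 1: p0:(4,1)->(5,1)->EXIT | p1:(3,3)->(2,3) | p2:(5,5)->(5,4) | p3:(5,2)->(5,1)->EXIT | p4:(0,4)->(1,4)
Step 2: p0:escaped | p1:(2,3)->(2,2) | p2:(5,4)->(5,3) | p3:escaped | p4:(1,4)->(2,4)
Step 3: p0:escaped | p1:(2,2)->(2,1) | p2:(5,3)->(5,2) | p3:escaped | p4:(2,4)->(2,3)
Step 4: p0:escaped | p1:(2,1)->(2,0)->EXIT | p2:(5,2)->(5,1)->EXIT | p3:escaped | p4:(2,3)->(2,2)
Step 5: p0:escaped | p1:escaped | p2:escaped | p3:escaped | p4:(2,2)->(2,1)
Step 6: p0:escaped | p1:escaped | p2:escaped | p3:escaped | p4:(2,1)->(2,0)->EXIT
Exit steps: [1, 4, 4, 1, 6]
First to escape: p0 at step 1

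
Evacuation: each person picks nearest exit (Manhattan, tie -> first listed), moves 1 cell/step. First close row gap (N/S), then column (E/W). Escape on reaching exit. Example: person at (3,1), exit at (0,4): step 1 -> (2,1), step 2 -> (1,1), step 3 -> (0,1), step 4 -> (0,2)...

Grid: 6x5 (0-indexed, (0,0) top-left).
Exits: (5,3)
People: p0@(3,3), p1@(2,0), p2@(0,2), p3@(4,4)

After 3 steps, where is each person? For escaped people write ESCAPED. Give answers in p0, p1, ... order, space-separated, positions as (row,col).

Step 1: p0:(3,3)->(4,3) | p1:(2,0)->(3,0) | p2:(0,2)->(1,2) | p3:(4,4)->(5,4)
Step 2: p0:(4,3)->(5,3)->EXIT | p1:(3,0)->(4,0) | p2:(1,2)->(2,2) | p3:(5,4)->(5,3)->EXIT
Step 3: p0:escaped | p1:(4,0)->(5,0) | p2:(2,2)->(3,2) | p3:escaped

ESCAPED (5,0) (3,2) ESCAPED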